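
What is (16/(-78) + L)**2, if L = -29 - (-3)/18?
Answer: 570025/676 ≈ 843.23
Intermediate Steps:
L = -173/6 (L = -29 - (-3)/18 = -29 - 1*(-1/6) = -29 + 1/6 = -173/6 ≈ -28.833)
(16/(-78) + L)**2 = (16/(-78) - 173/6)**2 = (16*(-1/78) - 173/6)**2 = (-8/39 - 173/6)**2 = (-755/26)**2 = 570025/676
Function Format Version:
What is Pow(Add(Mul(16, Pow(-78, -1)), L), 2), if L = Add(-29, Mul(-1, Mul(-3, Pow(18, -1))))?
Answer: Rational(570025, 676) ≈ 843.23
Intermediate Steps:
L = Rational(-173, 6) (L = Add(-29, Mul(-1, Mul(-3, Rational(1, 18)))) = Add(-29, Mul(-1, Rational(-1, 6))) = Add(-29, Rational(1, 6)) = Rational(-173, 6) ≈ -28.833)
Pow(Add(Mul(16, Pow(-78, -1)), L), 2) = Pow(Add(Mul(16, Pow(-78, -1)), Rational(-173, 6)), 2) = Pow(Add(Mul(16, Rational(-1, 78)), Rational(-173, 6)), 2) = Pow(Add(Rational(-8, 39), Rational(-173, 6)), 2) = Pow(Rational(-755, 26), 2) = Rational(570025, 676)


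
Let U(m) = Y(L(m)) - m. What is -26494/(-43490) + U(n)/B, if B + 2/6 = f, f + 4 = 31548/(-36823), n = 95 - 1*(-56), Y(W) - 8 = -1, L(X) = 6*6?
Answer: 353504445041/12467343535 ≈ 28.354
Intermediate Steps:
L(X) = 36
Y(W) = 7 (Y(W) = 8 - 1 = 7)
n = 151 (n = 95 + 56 = 151)
U(m) = 7 - m
f = -178840/36823 (f = -4 + 31548/(-36823) = -4 + 31548*(-1/36823) = -4 - 31548/36823 = -178840/36823 ≈ -4.8568)
B = -573343/110469 (B = -1/3 - 178840/36823 = -573343/110469 ≈ -5.1901)
-26494/(-43490) + U(n)/B = -26494/(-43490) + (7 - 1*151)/(-573343/110469) = -26494*(-1/43490) + (7 - 151)*(-110469/573343) = 13247/21745 - 144*(-110469/573343) = 13247/21745 + 15907536/573343 = 353504445041/12467343535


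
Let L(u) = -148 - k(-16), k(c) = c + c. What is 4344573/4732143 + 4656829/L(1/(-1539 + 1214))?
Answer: -7345425594693/182976196 ≈ -40144.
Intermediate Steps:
k(c) = 2*c
L(u) = -116 (L(u) = -148 - 2*(-16) = -148 - 1*(-32) = -148 + 32 = -116)
4344573/4732143 + 4656829/L(1/(-1539 + 1214)) = 4344573/4732143 + 4656829/(-116) = 4344573*(1/4732143) + 4656829*(-1/116) = 1448191/1577381 - 4656829/116 = -7345425594693/182976196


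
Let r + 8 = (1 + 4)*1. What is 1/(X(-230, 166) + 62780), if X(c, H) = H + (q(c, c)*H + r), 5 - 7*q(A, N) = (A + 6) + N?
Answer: 7/516795 ≈ 1.3545e-5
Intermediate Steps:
r = -3 (r = -8 + (1 + 4)*1 = -8 + 5*1 = -8 + 5 = -3)
q(A, N) = -1/7 - A/7 - N/7 (q(A, N) = 5/7 - ((A + 6) + N)/7 = 5/7 - ((6 + A) + N)/7 = 5/7 - (6 + A + N)/7 = 5/7 + (-6/7 - A/7 - N/7) = -1/7 - A/7 - N/7)
X(c, H) = -3 + H + H*(-1/7 - 2*c/7) (X(c, H) = H + ((-1/7 - c/7 - c/7)*H - 3) = H + ((-1/7 - 2*c/7)*H - 3) = H + (H*(-1/7 - 2*c/7) - 3) = H + (-3 + H*(-1/7 - 2*c/7)) = -3 + H + H*(-1/7 - 2*c/7))
1/(X(-230, 166) + 62780) = 1/((-3 + (6/7)*166 - 2/7*166*(-230)) + 62780) = 1/((-3 + 996/7 + 76360/7) + 62780) = 1/(77335/7 + 62780) = 1/(516795/7) = 7/516795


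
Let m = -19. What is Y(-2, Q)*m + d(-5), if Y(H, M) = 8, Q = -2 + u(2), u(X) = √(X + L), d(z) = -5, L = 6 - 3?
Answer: -157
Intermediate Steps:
L = 3
u(X) = √(3 + X) (u(X) = √(X + 3) = √(3 + X))
Q = -2 + √5 (Q = -2 + √(3 + 2) = -2 + √5 ≈ 0.23607)
Y(-2, Q)*m + d(-5) = 8*(-19) - 5 = -152 - 5 = -157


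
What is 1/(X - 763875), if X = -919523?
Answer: -1/1683398 ≈ -5.9404e-7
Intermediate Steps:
1/(X - 763875) = 1/(-919523 - 763875) = 1/(-1683398) = -1/1683398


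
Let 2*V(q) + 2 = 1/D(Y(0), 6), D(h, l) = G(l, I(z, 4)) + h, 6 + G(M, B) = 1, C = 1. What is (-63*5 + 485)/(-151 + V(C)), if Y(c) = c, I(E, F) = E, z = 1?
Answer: -1700/1521 ≈ -1.1177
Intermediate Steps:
G(M, B) = -5 (G(M, B) = -6 + 1 = -5)
D(h, l) = -5 + h
V(q) = -11/10 (V(q) = -1 + 1/(2*(-5 + 0)) = -1 + (1/2)/(-5) = -1 + (1/2)*(-1/5) = -1 - 1/10 = -11/10)
(-63*5 + 485)/(-151 + V(C)) = (-63*5 + 485)/(-151 - 11/10) = (-315 + 485)/(-1521/10) = 170*(-10/1521) = -1700/1521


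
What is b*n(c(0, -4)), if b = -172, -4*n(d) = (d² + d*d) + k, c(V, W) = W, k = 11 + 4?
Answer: 2021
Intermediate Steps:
k = 15
n(d) = -15/4 - d²/2 (n(d) = -((d² + d*d) + 15)/4 = -((d² + d²) + 15)/4 = -(2*d² + 15)/4 = -(15 + 2*d²)/4 = -15/4 - d²/2)
b*n(c(0, -4)) = -172*(-15/4 - ½*(-4)²) = -172*(-15/4 - ½*16) = -172*(-15/4 - 8) = -172*(-47/4) = 2021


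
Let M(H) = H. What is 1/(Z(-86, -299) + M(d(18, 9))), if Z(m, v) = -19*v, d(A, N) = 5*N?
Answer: 1/5726 ≈ 0.00017464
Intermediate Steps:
1/(Z(-86, -299) + M(d(18, 9))) = 1/(-19*(-299) + 5*9) = 1/(5681 + 45) = 1/5726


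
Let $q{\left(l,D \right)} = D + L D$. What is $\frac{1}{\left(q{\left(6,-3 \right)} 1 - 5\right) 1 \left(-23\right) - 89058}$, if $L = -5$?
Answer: $- \frac{1}{89219} \approx -1.1208 \cdot 10^{-5}$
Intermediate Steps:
$q{\left(l,D \right)} = - 4 D$ ($q{\left(l,D \right)} = D - 5 D = - 4 D$)
$\frac{1}{\left(q{\left(6,-3 \right)} 1 - 5\right) 1 \left(-23\right) - 89058} = \frac{1}{\left(\left(-4\right) \left(-3\right) 1 - 5\right) 1 \left(-23\right) - 89058} = \frac{1}{\left(12 \cdot 1 - 5\right) 1 \left(-23\right) - 89058} = \frac{1}{\left(12 - 5\right) 1 \left(-23\right) - 89058} = \frac{1}{7 \cdot 1 \left(-23\right) - 89058} = \frac{1}{7 \left(-23\right) - 89058} = \frac{1}{-161 - 89058} = \frac{1}{-89219} = - \frac{1}{89219}$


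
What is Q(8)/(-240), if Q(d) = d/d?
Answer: -1/240 ≈ -0.0041667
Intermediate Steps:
Q(d) = 1
Q(8)/(-240) = 1/(-240) = 1*(-1/240) = -1/240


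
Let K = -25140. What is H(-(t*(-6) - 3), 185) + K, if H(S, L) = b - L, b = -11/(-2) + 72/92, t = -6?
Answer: -1164661/46 ≈ -25319.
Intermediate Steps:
b = 289/46 (b = -11*(-½) + 72*(1/92) = 11/2 + 18/23 = 289/46 ≈ 6.2826)
H(S, L) = 289/46 - L
H(-(t*(-6) - 3), 185) + K = (289/46 - 1*185) - 25140 = (289/46 - 185) - 25140 = -8221/46 - 25140 = -1164661/46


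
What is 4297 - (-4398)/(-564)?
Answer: 403185/94 ≈ 4289.2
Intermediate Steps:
4297 - (-4398)/(-564) = 4297 - (-4398)*(-1)/564 = 4297 - 1*733/94 = 4297 - 733/94 = 403185/94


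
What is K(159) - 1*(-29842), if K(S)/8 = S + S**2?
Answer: 233362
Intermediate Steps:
K(S) = 8*S + 8*S**2 (K(S) = 8*(S + S**2) = 8*S + 8*S**2)
K(159) - 1*(-29842) = 8*159*(1 + 159) - 1*(-29842) = 8*159*160 + 29842 = 203520 + 29842 = 233362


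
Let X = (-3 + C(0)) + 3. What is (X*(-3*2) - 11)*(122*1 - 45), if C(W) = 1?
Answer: -1309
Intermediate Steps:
X = 1 (X = (-3 + 1) + 3 = -2 + 3 = 1)
(X*(-3*2) - 11)*(122*1 - 45) = (1*(-3*2) - 11)*(122*1 - 45) = (1*(-6) - 11)*(122 - 45) = (-6 - 11)*77 = -17*77 = -1309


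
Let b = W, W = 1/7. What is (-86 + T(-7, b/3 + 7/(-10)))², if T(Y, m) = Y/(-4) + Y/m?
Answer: 1623203521/300304 ≈ 5405.2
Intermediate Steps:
W = ⅐ ≈ 0.14286
b = ⅐ ≈ 0.14286
T(Y, m) = -Y/4 + Y/m (T(Y, m) = Y*(-¼) + Y/m = -Y/4 + Y/m)
(-86 + T(-7, b/3 + 7/(-10)))² = (-86 + (-¼*(-7) - 7/((⅐)/3 + 7/(-10))))² = (-86 + (7/4 - 7/((⅐)*(⅓) + 7*(-⅒))))² = (-86 + (7/4 - 7/(1/21 - 7/10)))² = (-86 + (7/4 - 7/(-137/210)))² = (-86 + (7/4 - 7*(-210/137)))² = (-86 + (7/4 + 1470/137))² = (-86 + 6839/548)² = (-40289/548)² = 1623203521/300304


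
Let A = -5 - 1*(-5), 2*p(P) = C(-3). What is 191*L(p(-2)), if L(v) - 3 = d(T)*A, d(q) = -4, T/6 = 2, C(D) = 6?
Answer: 573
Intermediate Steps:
T = 12 (T = 6*2 = 12)
p(P) = 3 (p(P) = (½)*6 = 3)
A = 0 (A = -5 + 5 = 0)
L(v) = 3 (L(v) = 3 - 4*0 = 3 + 0 = 3)
191*L(p(-2)) = 191*3 = 573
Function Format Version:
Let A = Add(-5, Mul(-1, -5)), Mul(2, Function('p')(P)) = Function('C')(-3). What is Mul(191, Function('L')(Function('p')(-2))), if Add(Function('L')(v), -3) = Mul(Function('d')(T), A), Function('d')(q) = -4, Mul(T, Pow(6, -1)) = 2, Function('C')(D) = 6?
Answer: 573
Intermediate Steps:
T = 12 (T = Mul(6, 2) = 12)
Function('p')(P) = 3 (Function('p')(P) = Mul(Rational(1, 2), 6) = 3)
A = 0 (A = Add(-5, 5) = 0)
Function('L')(v) = 3 (Function('L')(v) = Add(3, Mul(-4, 0)) = Add(3, 0) = 3)
Mul(191, Function('L')(Function('p')(-2))) = Mul(191, 3) = 573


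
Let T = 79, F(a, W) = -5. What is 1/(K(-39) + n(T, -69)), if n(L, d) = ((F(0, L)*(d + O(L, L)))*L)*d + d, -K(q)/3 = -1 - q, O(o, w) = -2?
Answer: -1/1935288 ≈ -5.1672e-7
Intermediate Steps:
K(q) = 3 + 3*q (K(q) = -3*(-1 - q) = 3 + 3*q)
n(L, d) = d + L*d*(10 - 5*d) (n(L, d) = ((-5*(d - 2))*L)*d + d = ((-5*(-2 + d))*L)*d + d = ((10 - 5*d)*L)*d + d = (L*(10 - 5*d))*d + d = L*d*(10 - 5*d) + d = d + L*d*(10 - 5*d))
1/(K(-39) + n(T, -69)) = 1/((3 + 3*(-39)) - 69*(1 + 10*79 - 5*79*(-69))) = 1/((3 - 117) - 69*(1 + 790 + 27255)) = 1/(-114 - 69*28046) = 1/(-114 - 1935174) = 1/(-1935288) = -1/1935288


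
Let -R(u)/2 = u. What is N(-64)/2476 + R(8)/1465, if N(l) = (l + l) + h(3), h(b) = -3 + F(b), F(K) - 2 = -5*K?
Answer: -62644/906835 ≈ -0.069080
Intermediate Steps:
F(K) = 2 - 5*K
R(u) = -2*u
h(b) = -1 - 5*b (h(b) = -3 + (2 - 5*b) = -1 - 5*b)
N(l) = -16 + 2*l (N(l) = (l + l) + (-1 - 5*3) = 2*l + (-1 - 15) = 2*l - 16 = -16 + 2*l)
N(-64)/2476 + R(8)/1465 = (-16 + 2*(-64))/2476 - 2*8/1465 = (-16 - 128)*(1/2476) - 16*1/1465 = -144*1/2476 - 16/1465 = -36/619 - 16/1465 = -62644/906835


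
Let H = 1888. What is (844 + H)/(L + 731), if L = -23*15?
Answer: 1366/193 ≈ 7.0777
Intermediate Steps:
L = -345
(844 + H)/(L + 731) = (844 + 1888)/(-345 + 731) = 2732/386 = 2732*(1/386) = 1366/193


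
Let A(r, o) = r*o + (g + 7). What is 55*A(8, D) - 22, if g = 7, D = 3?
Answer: 2068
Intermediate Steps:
A(r, o) = 14 + o*r (A(r, o) = r*o + (7 + 7) = o*r + 14 = 14 + o*r)
55*A(8, D) - 22 = 55*(14 + 3*8) - 22 = 55*(14 + 24) - 22 = 55*38 - 22 = 2090 - 22 = 2068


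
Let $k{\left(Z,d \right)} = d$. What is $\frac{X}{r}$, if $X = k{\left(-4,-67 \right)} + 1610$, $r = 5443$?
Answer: $\frac{1543}{5443} \approx 0.28348$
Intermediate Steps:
$X = 1543$ ($X = -67 + 1610 = 1543$)
$\frac{X}{r} = \frac{1543}{5443}$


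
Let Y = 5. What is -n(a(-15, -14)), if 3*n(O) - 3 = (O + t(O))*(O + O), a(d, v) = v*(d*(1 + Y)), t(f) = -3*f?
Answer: 2116799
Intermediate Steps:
a(d, v) = 6*d*v (a(d, v) = v*(d*(1 + 5)) = v*(d*6) = v*(6*d) = 6*d*v)
n(O) = 1 - 4*O²/3 (n(O) = 1 + ((O - 3*O)*(O + O))/3 = 1 + ((-2*O)*(2*O))/3 = 1 + (-4*O²)/3 = 1 - 4*O²/3)
-n(a(-15, -14)) = -(1 - 4*(6*(-15)*(-14))²/3) = -(1 - 4/3*1260²) = -(1 - 4/3*1587600) = -(1 - 2116800) = -1*(-2116799) = 2116799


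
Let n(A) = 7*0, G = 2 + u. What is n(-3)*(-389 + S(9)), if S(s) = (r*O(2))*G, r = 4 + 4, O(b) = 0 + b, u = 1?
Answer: 0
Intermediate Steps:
G = 3 (G = 2 + 1 = 3)
O(b) = b
r = 8
n(A) = 0
S(s) = 48 (S(s) = (8*2)*3 = 16*3 = 48)
n(-3)*(-389 + S(9)) = 0*(-389 + 48) = 0*(-341) = 0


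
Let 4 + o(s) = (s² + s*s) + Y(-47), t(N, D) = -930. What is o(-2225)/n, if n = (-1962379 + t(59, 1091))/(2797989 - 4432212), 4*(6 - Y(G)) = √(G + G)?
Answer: 16180853747196/1963309 - 1634223*I*√94/7853236 ≈ 8.2416e+6 - 2.0176*I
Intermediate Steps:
Y(G) = 6 - √2*√G/4 (Y(G) = 6 - √(G + G)/4 = 6 - √2*√G/4)
o(s) = 2 + 2*s² - I*√94/4 (o(s) = -4 + ((s² + s*s) + (6 - √2*√(-47)/4)) = -4 + ((s² + s²) + (6 - √2*I*√47/4)) = -4 + (2*s² + (6 - I*√94/4)) = -4 + (6 + 2*s² - I*√94/4) = 2 + 2*s² - I*√94/4)
n = 1963309/1634223 (n = (-1962379 - 930)/(2797989 - 4432212) = -1963309/(-1634223) = -1963309*(-1/1634223) = 1963309/1634223 ≈ 1.2014)
o(-2225)/n = (2 + 2*(-2225)² - I*√94/4)/(1963309/1634223) = (2 + 2*4950625 - I*√94/4)*(1634223/1963309) = (2 + 9901250 - I*√94/4)*(1634223/1963309) = (9901252 - I*√94/4)*(1634223/1963309) = 16180853747196/1963309 - 1634223*I*√94/7853236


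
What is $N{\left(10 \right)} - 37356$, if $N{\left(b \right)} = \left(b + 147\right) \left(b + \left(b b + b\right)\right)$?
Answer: $-18516$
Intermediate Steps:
$N{\left(b \right)} = \left(147 + b\right) \left(b^{2} + 2 b\right)$ ($N{\left(b \right)} = \left(147 + b\right) \left(b + \left(b^{2} + b\right)\right) = \left(147 + b\right) \left(b + \left(b + b^{2}\right)\right) = \left(147 + b\right) \left(b^{2} + 2 b\right)$)
$N{\left(10 \right)} - 37356 = 10 \left(294 + 10^{2} + 149 \cdot 10\right) - 37356 = 10 \left(294 + 100 + 1490\right) - 37356 = 10 \cdot 1884 - 37356 = 18840 - 37356 = -18516$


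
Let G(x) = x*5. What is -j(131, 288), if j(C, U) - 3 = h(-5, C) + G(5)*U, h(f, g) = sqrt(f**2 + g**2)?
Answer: -7203 - sqrt(17186) ≈ -7334.1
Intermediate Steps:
G(x) = 5*x
j(C, U) = 3 + sqrt(25 + C**2) + 25*U (j(C, U) = 3 + (sqrt((-5)**2 + C**2) + (5*5)*U) = 3 + (sqrt(25 + C**2) + 25*U) = 3 + sqrt(25 + C**2) + 25*U)
-j(131, 288) = -(3 + sqrt(25 + 131**2) + 25*288) = -(3 + sqrt(25 + 17161) + 7200) = -(3 + sqrt(17186) + 7200) = -(7203 + sqrt(17186)) = -7203 - sqrt(17186)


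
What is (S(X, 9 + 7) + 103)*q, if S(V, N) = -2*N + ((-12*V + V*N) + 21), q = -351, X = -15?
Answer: -11232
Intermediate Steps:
S(V, N) = 21 - 12*V - 2*N + N*V (S(V, N) = -2*N + ((-12*V + N*V) + 21) = -2*N + (21 - 12*V + N*V) = 21 - 12*V - 2*N + N*V)
(S(X, 9 + 7) + 103)*q = ((21 - 12*(-15) - 2*(9 + 7) + (9 + 7)*(-15)) + 103)*(-351) = ((21 + 180 - 2*16 + 16*(-15)) + 103)*(-351) = ((21 + 180 - 32 - 240) + 103)*(-351) = (-71 + 103)*(-351) = 32*(-351) = -11232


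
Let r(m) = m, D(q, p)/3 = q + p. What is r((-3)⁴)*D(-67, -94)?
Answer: -39123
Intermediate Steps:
D(q, p) = 3*p + 3*q (D(q, p) = 3*(q + p) = 3*(p + q) = 3*p + 3*q)
r((-3)⁴)*D(-67, -94) = (-3)⁴*(3*(-94) + 3*(-67)) = 81*(-282 - 201) = 81*(-483) = -39123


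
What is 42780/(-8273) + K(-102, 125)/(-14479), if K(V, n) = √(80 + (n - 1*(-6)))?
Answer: -42780/8273 - √211/14479 ≈ -5.1720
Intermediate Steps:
K(V, n) = √(86 + n) (K(V, n) = √(80 + (n + 6)) = √(80 + (6 + n)) = √(86 + n))
42780/(-8273) + K(-102, 125)/(-14479) = 42780/(-8273) + √(86 + 125)/(-14479) = 42780*(-1/8273) + √211*(-1/14479) = -42780/8273 - √211/14479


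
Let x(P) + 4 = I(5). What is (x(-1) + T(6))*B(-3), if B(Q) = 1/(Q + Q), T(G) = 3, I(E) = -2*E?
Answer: 11/6 ≈ 1.8333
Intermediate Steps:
x(P) = -14 (x(P) = -4 - 2*5 = -4 - 10 = -14)
B(Q) = 1/(2*Q)
(x(-1) + T(6))*B(-3) = (-14 + 3)*((½)/(-3)) = -11*(-1)/(2*3) = -11*(-⅙) = 11/6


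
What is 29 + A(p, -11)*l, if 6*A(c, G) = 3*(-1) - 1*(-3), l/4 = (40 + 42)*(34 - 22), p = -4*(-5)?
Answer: 29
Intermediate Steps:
p = 20
l = 3936 (l = 4*((40 + 42)*(34 - 22)) = 4*(82*12) = 4*984 = 3936)
A(c, G) = 0 (A(c, G) = (3*(-1) - 1*(-3))/6 = (-3 + 3)/6 = (⅙)*0 = 0)
29 + A(p, -11)*l = 29 + 0*3936 = 29 + 0 = 29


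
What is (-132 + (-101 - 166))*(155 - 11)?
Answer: -57456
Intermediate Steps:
(-132 + (-101 - 166))*(155 - 11) = (-132 - 267)*144 = -399*144 = -57456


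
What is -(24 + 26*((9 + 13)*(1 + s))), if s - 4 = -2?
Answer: -1740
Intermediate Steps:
s = 2 (s = 4 - 2 = 2)
-(24 + 26*((9 + 13)*(1 + s))) = -(24 + 26*((9 + 13)*(1 + 2))) = -(24 + 26*(22*3)) = -(24 + 26*66) = -(24 + 1716) = -1*1740 = -1740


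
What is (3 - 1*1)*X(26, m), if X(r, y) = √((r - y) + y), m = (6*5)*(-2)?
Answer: 2*√26 ≈ 10.198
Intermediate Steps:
m = -60 (m = 30*(-2) = -60)
X(r, y) = √r
(3 - 1*1)*X(26, m) = (3 - 1*1)*√26 = (3 - 1)*√26 = 2*√26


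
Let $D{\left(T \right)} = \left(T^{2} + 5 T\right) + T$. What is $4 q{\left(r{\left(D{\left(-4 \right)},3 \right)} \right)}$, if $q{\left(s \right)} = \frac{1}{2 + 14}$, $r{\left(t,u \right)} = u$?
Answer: $\frac{1}{4} \approx 0.25$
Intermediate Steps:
$D{\left(T \right)} = T^{2} + 6 T$
$q{\left(s \right)} = \frac{1}{16}$
$4 q{\left(r{\left(D{\left(-4 \right)},3 \right)} \right)} = 4 \cdot \frac{1}{16} = \frac{1}{4}$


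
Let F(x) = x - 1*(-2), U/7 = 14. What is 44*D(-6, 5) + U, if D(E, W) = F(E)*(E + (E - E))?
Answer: 1154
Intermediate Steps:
U = 98 (U = 7*14 = 98)
F(x) = 2 + x (F(x) = x + 2 = 2 + x)
D(E, W) = E*(2 + E) (D(E, W) = (2 + E)*(E + (E - E)) = (2 + E)*(E + 0) = (2 + E)*E = E*(2 + E))
44*D(-6, 5) + U = 44*(-6*(2 - 6)) + 98 = 44*(-6*(-4)) + 98 = 44*24 + 98 = 1056 + 98 = 1154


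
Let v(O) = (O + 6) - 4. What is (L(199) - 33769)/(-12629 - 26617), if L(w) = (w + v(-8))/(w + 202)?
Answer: 6770588/7868823 ≈ 0.86043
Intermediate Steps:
v(O) = 2 + O (v(O) = (6 + O) - 4 = 2 + O)
L(w) = (-6 + w)/(202 + w) (L(w) = (w + (2 - 8))/(w + 202) = (w - 6)/(202 + w) = (-6 + w)/(202 + w))
(L(199) - 33769)/(-12629 - 26617) = ((-6 + 199)/(202 + 199) - 33769)/(-12629 - 26617) = (193/401 - 33769)/(-39246) = ((1/401)*193 - 33769)*(-1/39246) = (193/401 - 33769)*(-1/39246) = -13541176/401*(-1/39246) = 6770588/7868823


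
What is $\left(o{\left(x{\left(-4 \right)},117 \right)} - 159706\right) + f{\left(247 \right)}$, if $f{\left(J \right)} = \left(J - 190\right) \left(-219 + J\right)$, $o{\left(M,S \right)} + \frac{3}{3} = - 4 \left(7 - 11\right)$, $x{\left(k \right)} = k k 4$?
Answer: $-158095$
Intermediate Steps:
$x{\left(k \right)} = 4 k^{2}$ ($x{\left(k \right)} = k^{2} \cdot 4 = 4 k^{2}$)
$o{\left(M,S \right)} = 15$ ($o{\left(M,S \right)} = -1 - 4 \left(7 - 11\right) = -1 - -16 = -1 + 16 = 15$)
$f{\left(J \right)} = \left(-219 + J\right) \left(-190 + J\right)$ ($f{\left(J \right)} = \left(-190 + J\right) \left(-219 + J\right) = \left(-219 + J\right) \left(-190 + J\right)$)
$\left(o{\left(x{\left(-4 \right)},117 \right)} - 159706\right) + f{\left(247 \right)} = \left(15 - 159706\right) + \left(41610 + 247^{2} - 101023\right) = -159691 + \left(41610 + 61009 - 101023\right) = -159691 + 1596 = -158095$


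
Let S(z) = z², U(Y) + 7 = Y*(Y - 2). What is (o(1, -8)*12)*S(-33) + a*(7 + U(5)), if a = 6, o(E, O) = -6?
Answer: -78318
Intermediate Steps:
U(Y) = -7 + Y*(-2 + Y) (U(Y) = -7 + Y*(Y - 2) = -7 + Y*(-2 + Y))
(o(1, -8)*12)*S(-33) + a*(7 + U(5)) = -6*12*(-33)² + 6*(7 + (-7 + 5² - 2*5)) = -72*1089 + 6*(7 + (-7 + 25 - 10)) = -78408 + 6*(7 + 8) = -78408 + 6*15 = -78408 + 90 = -78318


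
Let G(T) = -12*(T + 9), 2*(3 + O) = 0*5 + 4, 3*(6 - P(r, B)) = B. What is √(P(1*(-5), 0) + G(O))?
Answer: 3*I*√10 ≈ 9.4868*I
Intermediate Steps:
P(r, B) = 6 - B/3
O = -1 (O = -3 + (0*5 + 4)/2 = -3 + (0 + 4)/2 = -3 + (½)*4 = -3 + 2 = -1)
G(T) = -108 - 12*T (G(T) = -12*(9 + T) = -108 - 12*T)
√(P(1*(-5), 0) + G(O)) = √((6 - ⅓*0) + (-108 - 12*(-1))) = √((6 + 0) + (-108 + 12)) = √(6 - 96) = √(-90) = 3*I*√10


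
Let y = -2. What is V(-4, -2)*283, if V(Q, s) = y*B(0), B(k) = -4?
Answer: 2264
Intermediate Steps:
V(Q, s) = 8 (V(Q, s) = -2*(-4) = 8)
V(-4, -2)*283 = 8*283 = 2264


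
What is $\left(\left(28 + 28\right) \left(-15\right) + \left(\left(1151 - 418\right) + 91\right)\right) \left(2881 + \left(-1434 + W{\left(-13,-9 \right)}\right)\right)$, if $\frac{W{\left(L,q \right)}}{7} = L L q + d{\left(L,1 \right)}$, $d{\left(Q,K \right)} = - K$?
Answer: $147312$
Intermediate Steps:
$W{\left(L,q \right)} = -7 + 7 q L^{2}$ ($W{\left(L,q \right)} = 7 \left(L L q - 1\right) = 7 \left(L^{2} q - 1\right) = 7 \left(q L^{2} - 1\right) = 7 \left(-1 + q L^{2}\right) = -7 + 7 q L^{2}$)
$\left(\left(28 + 28\right) \left(-15\right) + \left(\left(1151 - 418\right) + 91\right)\right) \left(2881 + \left(-1434 + W{\left(-13,-9 \right)}\right)\right) = \left(\left(28 + 28\right) \left(-15\right) + \left(\left(1151 - 418\right) + 91\right)\right) \left(2881 + \left(-1434 + \left(-7 + 7 \left(-9\right) \left(-13\right)^{2}\right)\right)\right) = \left(56 \left(-15\right) + \left(733 + 91\right)\right) \left(2881 + \left(-1434 + \left(-7 + 7 \left(-9\right) 169\right)\right)\right) = \left(-840 + 824\right) \left(2881 - 12088\right) = - 16 \left(2881 - 12088\right) = \left(-16\right) \left(-9207\right) = 147312$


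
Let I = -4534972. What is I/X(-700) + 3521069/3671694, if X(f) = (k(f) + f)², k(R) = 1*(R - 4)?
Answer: -798014623/594814428 ≈ -1.3416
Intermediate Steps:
k(R) = -4 + R (k(R) = 1*(-4 + R) = -4 + R)
X(f) = (-4 + 2*f)² (X(f) = ((-4 + f) + f)² = (-4 + 2*f)²)
I/X(-700) + 3521069/3671694 = -4534972*1/(4*(-2 - 700)²) + 3521069/3671694 = -4534972/(4*(-702)²) + 3521069*(1/3671694) = -4534972/(4*492804) + 3521069/3671694 = -4534972/1971216 + 3521069/3671694 = -4534972*1/1971216 + 3521069/3671694 = -87211/37908 + 3521069/3671694 = -798014623/594814428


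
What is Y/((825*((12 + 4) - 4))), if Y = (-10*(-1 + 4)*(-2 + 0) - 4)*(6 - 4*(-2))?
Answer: 196/2475 ≈ 0.079192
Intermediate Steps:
Y = 784 (Y = (-30*(-2) - 4)*(6 + 8) = (-10*(-6) - 4)*14 = (60 - 4)*14 = 56*14 = 784)
Y/((825*((12 + 4) - 4))) = 784/((825*((12 + 4) - 4))) = 784/((825*(16 - 4))) = 784/((825*12)) = 784/9900 = 784*(1/9900) = 196/2475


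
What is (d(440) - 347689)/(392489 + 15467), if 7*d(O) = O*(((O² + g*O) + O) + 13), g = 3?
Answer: 83530297/2855692 ≈ 29.250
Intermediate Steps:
d(O) = O*(13 + O² + 4*O)/7 (d(O) = (O*(((O² + 3*O) + O) + 13))/7 = (O*((O² + 4*O) + 13))/7 = (O*(13 + O² + 4*O))/7 = O*(13 + O² + 4*O)/7)
(d(440) - 347689)/(392489 + 15467) = ((⅐)*440*(13 + 440² + 4*440) - 347689)/(392489 + 15467) = ((⅐)*440*(13 + 193600 + 1760) - 347689)/407956 = ((⅐)*440*195373 - 347689)*(1/407956) = (85964120/7 - 347689)*(1/407956) = (83530297/7)*(1/407956) = 83530297/2855692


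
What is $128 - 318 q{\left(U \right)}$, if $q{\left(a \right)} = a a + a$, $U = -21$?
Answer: $-133432$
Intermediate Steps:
$q{\left(a \right)} = a + a^{2}$ ($q{\left(a \right)} = a^{2} + a = a + a^{2}$)
$128 - 318 q{\left(U \right)} = 128 - 318 \left(- 21 \left(1 - 21\right)\right) = 128 - 318 \left(\left(-21\right) \left(-20\right)\right) = 128 - 133560 = -133432$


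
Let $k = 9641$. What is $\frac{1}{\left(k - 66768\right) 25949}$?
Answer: $- \frac{1}{1482388523} \approx -6.7459 \cdot 10^{-10}$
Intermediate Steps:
$\frac{1}{\left(k - 66768\right) 25949} = \frac{1}{\left(9641 - 66768\right) 25949} = \frac{1}{-57127} \cdot \frac{1}{25949} = \left(- \frac{1}{57127}\right) \frac{1}{25949} = - \frac{1}{1482388523}$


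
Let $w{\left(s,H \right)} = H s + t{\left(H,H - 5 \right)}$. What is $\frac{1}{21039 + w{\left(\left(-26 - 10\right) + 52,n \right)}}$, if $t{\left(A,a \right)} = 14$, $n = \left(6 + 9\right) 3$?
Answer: $\frac{1}{21773} \approx 4.5928 \cdot 10^{-5}$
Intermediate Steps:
$n = 45$ ($n = 15 \cdot 3 = 45$)
$w{\left(s,H \right)} = 14 + H s$ ($w{\left(s,H \right)} = H s + 14 = 14 + H s$)
$\frac{1}{21039 + w{\left(\left(-26 - 10\right) + 52,n \right)}} = \frac{1}{21039 + \left(14 + 45 \left(\left(-26 - 10\right) + 52\right)\right)} = \frac{1}{21039 + \left(14 + 45 \left(-36 + 52\right)\right)} = \frac{1}{21039 + \left(14 + 45 \cdot 16\right)} = \frac{1}{21039 + \left(14 + 720\right)} = \frac{1}{21039 + 734} = \frac{1}{21773}$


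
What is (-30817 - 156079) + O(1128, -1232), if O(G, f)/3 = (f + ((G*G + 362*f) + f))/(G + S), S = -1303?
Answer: -35178608/175 ≈ -2.0102e+5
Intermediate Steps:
O(G, f) = 3*(G**2 + 364*f)/(-1303 + G) (O(G, f) = 3*((f + ((G*G + 362*f) + f))/(G - 1303)) = 3*((f + ((G**2 + 362*f) + f))/(-1303 + G)) = 3*((f + (G**2 + 363*f))/(-1303 + G)) = 3*((G**2 + 364*f)/(-1303 + G)) = 3*(G**2 + 364*f)/(-1303 + G))
(-30817 - 156079) + O(1128, -1232) = (-30817 - 156079) + 3*(1128**2 + 364*(-1232))/(-1303 + 1128) = -186896 + 3*(1272384 - 448448)/(-175) = -186896 + 3*(-1/175)*823936 = -186896 - 2471808/175 = -35178608/175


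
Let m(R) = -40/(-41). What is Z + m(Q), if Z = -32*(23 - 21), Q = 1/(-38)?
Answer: -2584/41 ≈ -63.024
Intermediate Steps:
Q = -1/38 ≈ -0.026316
m(R) = 40/41 (m(R) = -40*(-1/41) = 40/41)
Z = -64 (Z = -32*2 = -64)
Z + m(Q) = -64 + 40/41 = -2584/41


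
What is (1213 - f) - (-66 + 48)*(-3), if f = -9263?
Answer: 10422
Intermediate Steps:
(1213 - f) - (-66 + 48)*(-3) = (1213 - 1*(-9263)) - (-66 + 48)*(-3) = (1213 + 9263) - (-18)*(-3) = 10476 - 1*54 = 10476 - 54 = 10422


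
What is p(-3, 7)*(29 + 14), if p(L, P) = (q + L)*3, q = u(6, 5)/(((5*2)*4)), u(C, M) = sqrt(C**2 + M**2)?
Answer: -387 + 129*sqrt(61)/40 ≈ -361.81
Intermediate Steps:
q = sqrt(61)/40 (q = sqrt(6**2 + 5**2)/(((5*2)*4)) = sqrt(36 + 25)/((10*4)) = sqrt(61)/40 ≈ 0.19526)
p(L, P) = 3*L + 3*sqrt(61)/40 (p(L, P) = (sqrt(61)/40 + L)*3 = (L + sqrt(61)/40)*3 = 3*L + 3*sqrt(61)/40)
p(-3, 7)*(29 + 14) = (3*(-3) + 3*sqrt(61)/40)*(29 + 14) = (-9 + 3*sqrt(61)/40)*43 = -387 + 129*sqrt(61)/40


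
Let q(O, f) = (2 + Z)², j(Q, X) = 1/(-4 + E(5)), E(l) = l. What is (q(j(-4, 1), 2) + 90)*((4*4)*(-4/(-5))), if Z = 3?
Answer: 1472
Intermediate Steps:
j(Q, X) = 1 (j(Q, X) = 1/(-4 + 5) = 1/1 = 1)
q(O, f) = 25 (q(O, f) = (2 + 3)² = 5² = 25)
(q(j(-4, 1), 2) + 90)*((4*4)*(-4/(-5))) = (25 + 90)*((4*4)*(-4/(-5))) = 115*(16*(-4*(-⅕))) = 115*(16*(⅘)) = 115*(64/5) = 1472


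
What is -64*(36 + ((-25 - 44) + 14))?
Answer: 1216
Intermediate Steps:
-64*(36 + ((-25 - 44) + 14)) = -64*(36 + (-69 + 14)) = -64*(36 - 55) = -64*(-19) = 1216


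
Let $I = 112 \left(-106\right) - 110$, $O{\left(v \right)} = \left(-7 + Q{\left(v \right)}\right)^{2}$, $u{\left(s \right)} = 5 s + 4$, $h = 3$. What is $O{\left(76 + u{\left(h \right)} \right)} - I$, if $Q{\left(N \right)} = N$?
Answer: $19726$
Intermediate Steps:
$u{\left(s \right)} = 4 + 5 s$
$O{\left(v \right)} = \left(-7 + v\right)^{2}$
$I = -11982$ ($I = -11872 - 110 = -11982$)
$O{\left(76 + u{\left(h \right)} \right)} - I = \left(-7 + \left(76 + \left(4 + 5 \cdot 3\right)\right)\right)^{2} - -11982 = \left(-7 + \left(76 + \left(4 + 15\right)\right)\right)^{2} + 11982 = \left(-7 + \left(76 + 19\right)\right)^{2} + 11982 = \left(-7 + 95\right)^{2} + 11982 = 88^{2} + 11982 = 7744 + 11982 = 19726$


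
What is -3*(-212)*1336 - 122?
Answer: 849574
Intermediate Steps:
-3*(-212)*1336 - 122 = 636*1336 - 122 = 849696 - 122 = 849574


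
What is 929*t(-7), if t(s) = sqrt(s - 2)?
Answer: 2787*I ≈ 2787.0*I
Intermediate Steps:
t(s) = sqrt(-2 + s)
929*t(-7) = 929*sqrt(-2 - 7) = 929*sqrt(-9) = 929*(3*I) = 2787*I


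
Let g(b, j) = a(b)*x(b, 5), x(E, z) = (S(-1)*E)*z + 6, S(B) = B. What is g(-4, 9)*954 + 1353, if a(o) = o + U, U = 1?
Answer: -73059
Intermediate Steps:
a(o) = 1 + o (a(o) = o + 1 = 1 + o)
x(E, z) = 6 - E*z (x(E, z) = (-E)*z + 6 = -E*z + 6 = 6 - E*z)
g(b, j) = (1 + b)*(6 - 5*b) (g(b, j) = (1 + b)*(6 - 1*b*5) = (1 + b)*(6 - 5*b))
g(-4, 9)*954 + 1353 = ((1 - 4)*(6 - 5*(-4)))*954 + 1353 = -3*(6 + 20)*954 + 1353 = -3*26*954 + 1353 = -78*954 + 1353 = -74412 + 1353 = -73059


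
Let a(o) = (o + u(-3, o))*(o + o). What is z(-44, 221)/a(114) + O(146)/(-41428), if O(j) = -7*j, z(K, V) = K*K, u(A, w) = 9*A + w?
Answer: 15880103/237320298 ≈ 0.066914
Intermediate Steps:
u(A, w) = w + 9*A
z(K, V) = K**2
a(o) = 2*o*(-27 + 2*o) (a(o) = (o + (o + 9*(-3)))*(o + o) = (o + (o - 27))*(2*o) = (o + (-27 + o))*(2*o) = (-27 + 2*o)*(2*o) = 2*o*(-27 + 2*o))
z(-44, 221)/a(114) + O(146)/(-41428) = (-44)**2/((2*114*(-27 + 2*114))) - 7*146/(-41428) = 1936/((2*114*(-27 + 228))) - 1022*(-1/41428) = 1936/((2*114*201)) + 511/20714 = 1936/45828 + 511/20714 = 1936*(1/45828) + 511/20714 = 484/11457 + 511/20714 = 15880103/237320298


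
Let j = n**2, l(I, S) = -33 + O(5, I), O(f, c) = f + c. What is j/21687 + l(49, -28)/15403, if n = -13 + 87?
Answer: 84802255/334044861 ≈ 0.25386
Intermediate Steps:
O(f, c) = c + f
n = 74
l(I, S) = -28 + I (l(I, S) = -33 + (I + 5) = -33 + (5 + I) = -28 + I)
j = 5476 (j = 74**2 = 5476)
j/21687 + l(49, -28)/15403 = 5476/21687 + (-28 + 49)/15403 = 5476*(1/21687) + 21*(1/15403) = 5476/21687 + 21/15403 = 84802255/334044861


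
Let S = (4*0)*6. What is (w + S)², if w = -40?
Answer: 1600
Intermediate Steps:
S = 0 (S = 0*6 = 0)
(w + S)² = (-40 + 0)² = (-40)² = 1600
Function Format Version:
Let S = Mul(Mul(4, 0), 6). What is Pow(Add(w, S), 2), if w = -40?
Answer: 1600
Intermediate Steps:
S = 0 (S = Mul(0, 6) = 0)
Pow(Add(w, S), 2) = Pow(Add(-40, 0), 2) = Pow(-40, 2) = 1600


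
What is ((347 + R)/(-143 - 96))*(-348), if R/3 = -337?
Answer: -231072/239 ≈ -966.83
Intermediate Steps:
R = -1011 (R = 3*(-337) = -1011)
((347 + R)/(-143 - 96))*(-348) = ((347 - 1011)/(-143 - 96))*(-348) = -664/(-239)*(-348) = -664*(-1/239)*(-348) = (664/239)*(-348) = -231072/239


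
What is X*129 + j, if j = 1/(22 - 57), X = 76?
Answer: 343139/35 ≈ 9804.0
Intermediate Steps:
j = -1/35 (j = 1/(-35) = -1/35 ≈ -0.028571)
X*129 + j = 76*129 - 1/35 = 9804 - 1/35 = 343139/35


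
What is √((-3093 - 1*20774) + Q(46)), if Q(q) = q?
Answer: I*√23821 ≈ 154.34*I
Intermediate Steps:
√((-3093 - 1*20774) + Q(46)) = √((-3093 - 1*20774) + 46) = √((-3093 - 20774) + 46) = √(-23867 + 46) = √(-23821) = I*√23821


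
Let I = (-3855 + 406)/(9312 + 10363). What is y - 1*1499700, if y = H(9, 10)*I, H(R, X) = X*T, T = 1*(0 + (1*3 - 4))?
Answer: -5901312602/3935 ≈ -1.4997e+6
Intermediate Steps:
T = -1 (T = 1*(0 + (3 - 4)) = 1*(0 - 1) = 1*(-1) = -1)
H(R, X) = -X (H(R, X) = X*(-1) = -X)
I = -3449/19675 ≈ -0.17530
y = 6898/3935 (y = -1*10*(-3449/19675) = -10*(-3449/19675) = 6898/3935 ≈ 1.7530)
y - 1*1499700 = 6898/3935 - 1*1499700 = 6898/3935 - 1499700 = -5901312602/3935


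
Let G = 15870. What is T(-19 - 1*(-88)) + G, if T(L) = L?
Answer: 15939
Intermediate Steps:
T(-19 - 1*(-88)) + G = (-19 - 1*(-88)) + 15870 = (-19 + 88) + 15870 = 69 + 15870 = 15939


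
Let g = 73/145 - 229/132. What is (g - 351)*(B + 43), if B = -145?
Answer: 114609053/3190 ≈ 35928.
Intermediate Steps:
g = -23569/19140 (g = 73*(1/145) - 229*1/132 = 73/145 - 229/132 = -23569/19140 ≈ -1.2314)
(g - 351)*(B + 43) = (-23569/19140 - 351)*(-145 + 43) = -6741709/19140*(-102) = 114609053/3190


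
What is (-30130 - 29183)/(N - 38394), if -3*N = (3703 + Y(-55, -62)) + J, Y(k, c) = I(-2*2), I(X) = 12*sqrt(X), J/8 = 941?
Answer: 22493802807/15980247145 - 4270536*I/15980247145 ≈ 1.4076 - 0.00026724*I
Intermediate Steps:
J = 7528 (J = 8*941 = 7528)
Y(k, c) = 24*I (Y(k, c) = 12*sqrt(-2*2) = 12*sqrt(-4) = 12*(2*I) = 24*I)
N = -11231/3 - 8*I (N = -((3703 + 24*I) + 7528)/3 = -(11231 + 24*I)/3 = -11231/3 - 8*I ≈ -3743.7 - 8.0*I)
(-30130 - 29183)/(N - 38394) = (-30130 - 29183)/((-11231/3 - 8*I) - 38394) = -59313*9*(-126413/3 + 8*I)/15980247145 = -533817*(-126413/3 + 8*I)/15980247145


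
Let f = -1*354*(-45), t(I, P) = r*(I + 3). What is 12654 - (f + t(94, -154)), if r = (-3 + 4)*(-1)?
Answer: -3179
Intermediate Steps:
r = -1 (r = 1*(-1) = -1)
t(I, P) = -3 - I (t(I, P) = -(I + 3) = -(3 + I) = -3 - I)
f = 15930 (f = -354*(-45) = 15930)
12654 - (f + t(94, -154)) = 12654 - (15930 + (-3 - 1*94)) = 12654 - (15930 + (-3 - 94)) = 12654 - (15930 - 97) = 12654 - 1*15833 = 12654 - 15833 = -3179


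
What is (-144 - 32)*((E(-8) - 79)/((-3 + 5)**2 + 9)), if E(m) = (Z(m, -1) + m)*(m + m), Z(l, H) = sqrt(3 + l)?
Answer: -8624/13 + 2816*I*sqrt(5)/13 ≈ -663.38 + 484.37*I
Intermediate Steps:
E(m) = 2*m*(m + sqrt(3 + m)) (E(m) = (sqrt(3 + m) + m)*(m + m) = (m + sqrt(3 + m))*(2*m) = 2*m*(m + sqrt(3 + m)))
(-144 - 32)*((E(-8) - 79)/((-3 + 5)**2 + 9)) = (-144 - 32)*((2*(-8)*(-8 + sqrt(3 - 8)) - 79)/((-3 + 5)**2 + 9)) = -176*(2*(-8)*(-8 + sqrt(-5)) - 79)/(2**2 + 9) = -176*(2*(-8)*(-8 + I*sqrt(5)) - 79)/(4 + 9) = -176*((128 - 16*I*sqrt(5)) - 79)/13 = -176*(49 - 16*I*sqrt(5))/13 = -176*(49/13 - 16*I*sqrt(5)/13) = -8624/13 + 2816*I*sqrt(5)/13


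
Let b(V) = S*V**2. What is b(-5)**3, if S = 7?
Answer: 5359375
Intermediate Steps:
b(V) = 7*V**2
b(-5)**3 = (7*(-5)**2)**3 = (7*25)**3 = 175**3 = 5359375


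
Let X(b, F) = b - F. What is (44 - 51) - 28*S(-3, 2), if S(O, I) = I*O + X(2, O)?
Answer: 21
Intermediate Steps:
S(O, I) = 2 - O + I*O (S(O, I) = I*O + (2 - O) = 2 - O + I*O)
(44 - 51) - 28*S(-3, 2) = (44 - 51) - 28*(2 - 1*(-3) + 2*(-3)) = -7 - 28*(2 + 3 - 6) = -7 - 28*(-1) = -7 + 28 = 21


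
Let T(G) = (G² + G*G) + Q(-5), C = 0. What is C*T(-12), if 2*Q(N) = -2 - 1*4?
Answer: 0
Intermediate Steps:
Q(N) = -3 (Q(N) = (-2 - 1*4)/2 = (-2 - 4)/2 = (½)*(-6) = -3)
T(G) = -3 + 2*G² (T(G) = (G² + G*G) - 3 = (G² + G²) - 3 = 2*G² - 3 = -3 + 2*G²)
C*T(-12) = 0*(-3 + 2*(-12)²) = 0*(-3 + 2*144) = 0*(-3 + 288) = 0*285 = 0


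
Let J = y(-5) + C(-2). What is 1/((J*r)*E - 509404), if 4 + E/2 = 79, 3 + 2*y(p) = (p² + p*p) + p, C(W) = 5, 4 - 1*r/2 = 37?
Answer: -1/766804 ≈ -1.3041e-6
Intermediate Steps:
r = -66 (r = 8 - 2*37 = 8 - 74 = -66)
y(p) = -3/2 + p² + p/2 (y(p) = -3/2 + ((p² + p*p) + p)/2 = -3/2 + ((p² + p²) + p)/2 = -3/2 + (2*p² + p)/2 = -3/2 + (p + 2*p²)/2 = -3/2 + (p² + p/2) = -3/2 + p² + p/2)
E = 150 (E = -8 + 2*79 = -8 + 158 = 150)
J = 26 (J = (-3/2 + (-5)² + (½)*(-5)) + 5 = (-3/2 + 25 - 5/2) + 5 = 21 + 5 = 26)
1/((J*r)*E - 509404) = 1/((26*(-66))*150 - 509404) = 1/(-1716*150 - 509404) = 1/(-257400 - 509404) = 1/(-766804) = -1/766804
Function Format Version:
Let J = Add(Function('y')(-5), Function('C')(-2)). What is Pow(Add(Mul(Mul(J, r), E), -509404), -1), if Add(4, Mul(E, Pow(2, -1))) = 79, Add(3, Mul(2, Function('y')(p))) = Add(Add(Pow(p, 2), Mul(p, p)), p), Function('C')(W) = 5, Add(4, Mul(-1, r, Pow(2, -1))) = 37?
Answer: Rational(-1, 766804) ≈ -1.3041e-6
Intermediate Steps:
r = -66 (r = Add(8, Mul(-2, 37)) = Add(8, -74) = -66)
Function('y')(p) = Add(Rational(-3, 2), Pow(p, 2), Mul(Rational(1, 2), p)) (Function('y')(p) = Add(Rational(-3, 2), Mul(Rational(1, 2), Add(Add(Pow(p, 2), Mul(p, p)), p))) = Add(Rational(-3, 2), Mul(Rational(1, 2), Add(Add(Pow(p, 2), Pow(p, 2)), p))) = Add(Rational(-3, 2), Mul(Rational(1, 2), Add(Mul(2, Pow(p, 2)), p))) = Add(Rational(-3, 2), Mul(Rational(1, 2), Add(p, Mul(2, Pow(p, 2))))) = Add(Rational(-3, 2), Add(Pow(p, 2), Mul(Rational(1, 2), p))) = Add(Rational(-3, 2), Pow(p, 2), Mul(Rational(1, 2), p)))
E = 150 (E = Add(-8, Mul(2, 79)) = Add(-8, 158) = 150)
J = 26 (J = Add(Add(Rational(-3, 2), Pow(-5, 2), Mul(Rational(1, 2), -5)), 5) = Add(Add(Rational(-3, 2), 25, Rational(-5, 2)), 5) = Add(21, 5) = 26)
Pow(Add(Mul(Mul(J, r), E), -509404), -1) = Pow(Add(Mul(Mul(26, -66), 150), -509404), -1) = Pow(Add(Mul(-1716, 150), -509404), -1) = Pow(Add(-257400, -509404), -1) = Pow(-766804, -1) = Rational(-1, 766804)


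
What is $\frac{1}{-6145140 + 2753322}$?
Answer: $- \frac{1}{3391818} \approx -2.9483 \cdot 10^{-7}$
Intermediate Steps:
$\frac{1}{-6145140 + 2753322} = \frac{1}{-3391818} = - \frac{1}{3391818}$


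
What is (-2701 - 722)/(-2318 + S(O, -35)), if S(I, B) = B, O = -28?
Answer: 3423/2353 ≈ 1.4547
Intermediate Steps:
(-2701 - 722)/(-2318 + S(O, -35)) = (-2701 - 722)/(-2318 - 35) = -3423/(-2353) = -3423*(-1/2353) = 3423/2353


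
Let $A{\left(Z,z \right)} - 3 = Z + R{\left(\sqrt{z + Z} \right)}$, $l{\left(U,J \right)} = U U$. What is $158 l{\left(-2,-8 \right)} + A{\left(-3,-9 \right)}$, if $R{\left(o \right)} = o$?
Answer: $632 + 2 i \sqrt{3} \approx 632.0 + 3.4641 i$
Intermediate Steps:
$l{\left(U,J \right)} = U^{2}$
$A{\left(Z,z \right)} = 3 + Z + \sqrt{Z + z}$ ($A{\left(Z,z \right)} = 3 + \left(Z + \sqrt{z + Z}\right) = 3 + \left(Z + \sqrt{Z + z}\right) = 3 + Z + \sqrt{Z + z}$)
$158 l{\left(-2,-8 \right)} + A{\left(-3,-9 \right)} = 158 \left(-2\right)^{2} + \left(3 - 3 + \sqrt{-3 - 9}\right) = 158 \cdot 4 + \left(3 - 3 + \sqrt{-12}\right) = 632 + \left(3 - 3 + 2 i \sqrt{3}\right) = 632 + 2 i \sqrt{3}$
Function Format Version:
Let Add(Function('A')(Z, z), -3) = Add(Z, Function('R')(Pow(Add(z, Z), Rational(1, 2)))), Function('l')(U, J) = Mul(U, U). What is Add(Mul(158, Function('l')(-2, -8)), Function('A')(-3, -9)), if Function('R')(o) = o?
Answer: Add(632, Mul(2, I, Pow(3, Rational(1, 2)))) ≈ Add(632.00, Mul(3.4641, I))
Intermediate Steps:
Function('l')(U, J) = Pow(U, 2)
Function('A')(Z, z) = Add(3, Z, Pow(Add(Z, z), Rational(1, 2))) (Function('A')(Z, z) = Add(3, Add(Z, Pow(Add(z, Z), Rational(1, 2)))) = Add(3, Add(Z, Pow(Add(Z, z), Rational(1, 2)))) = Add(3, Z, Pow(Add(Z, z), Rational(1, 2))))
Add(Mul(158, Function('l')(-2, -8)), Function('A')(-3, -9)) = Add(Mul(158, Pow(-2, 2)), Add(3, -3, Pow(Add(-3, -9), Rational(1, 2)))) = Add(Mul(158, 4), Add(3, -3, Pow(-12, Rational(1, 2)))) = Add(632, Add(3, -3, Mul(2, I, Pow(3, Rational(1, 2))))) = Add(632, Mul(2, I, Pow(3, Rational(1, 2))))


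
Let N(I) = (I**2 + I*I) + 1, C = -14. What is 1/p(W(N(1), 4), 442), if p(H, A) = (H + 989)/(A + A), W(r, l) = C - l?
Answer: 884/971 ≈ 0.91040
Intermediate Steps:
N(I) = 1 + 2*I**2 (N(I) = (I**2 + I**2) + 1 = 2*I**2 + 1 = 1 + 2*I**2)
W(r, l) = -14 - l
p(H, A) = (989 + H)/(2*A) (p(H, A) = (989 + H)/((2*A)) = (989 + H)*(1/(2*A)) = (989 + H)/(2*A))
1/p(W(N(1), 4), 442) = 1/((1/2)*(989 + (-14 - 1*4))/442) = 1/((1/2)*(1/442)*(989 + (-14 - 4))) = 1/((1/2)*(1/442)*(989 - 18)) = 1/((1/2)*(1/442)*971) = 1/(971/884) = 884/971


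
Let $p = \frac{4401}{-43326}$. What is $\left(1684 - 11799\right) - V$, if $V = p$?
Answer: $- \frac{48693121}{4814} \approx -10115.0$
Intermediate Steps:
$p = - \frac{489}{4814}$ ($p = 4401 \left(- \frac{1}{43326}\right) = - \frac{489}{4814} \approx -0.10158$)
$V = - \frac{489}{4814} \approx -0.10158$
$\left(1684 - 11799\right) - V = \left(1684 - 11799\right) - - \frac{489}{4814} = -10115 + \frac{489}{4814} = - \frac{48693121}{4814}$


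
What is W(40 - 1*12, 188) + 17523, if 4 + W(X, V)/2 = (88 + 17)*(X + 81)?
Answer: 40405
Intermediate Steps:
W(X, V) = 17002 + 210*X (W(X, V) = -8 + 2*((88 + 17)*(X + 81)) = -8 + 2*(105*(81 + X)) = -8 + 2*(8505 + 105*X) = -8 + (17010 + 210*X) = 17002 + 210*X)
W(40 - 1*12, 188) + 17523 = (17002 + 210*(40 - 1*12)) + 17523 = (17002 + 210*(40 - 12)) + 17523 = (17002 + 210*28) + 17523 = (17002 + 5880) + 17523 = 22882 + 17523 = 40405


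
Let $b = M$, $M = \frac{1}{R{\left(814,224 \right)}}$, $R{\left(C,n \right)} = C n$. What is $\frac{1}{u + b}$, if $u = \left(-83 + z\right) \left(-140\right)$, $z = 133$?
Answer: $- \frac{182336}{1276351999} \approx -0.00014286$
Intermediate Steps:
$M = \frac{1}{182336}$ ($M = \frac{1}{814 \cdot 224} = \frac{1}{182336} \approx 5.4844 \cdot 10^{-6}$)
$b = \frac{1}{182336} \approx 5.4844 \cdot 10^{-6}$
$u = -7000$ ($u = \left(-83 + 133\right) \left(-140\right) = 50 \left(-140\right) = -7000$)
$\frac{1}{u + b} = \frac{1}{-7000 + \frac{1}{182336}} = \frac{1}{- \frac{1276351999}{182336}} = - \frac{182336}{1276351999}$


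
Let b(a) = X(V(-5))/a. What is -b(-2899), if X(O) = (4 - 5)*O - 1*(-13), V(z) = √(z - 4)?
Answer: 1/223 - 3*I/2899 ≈ 0.0044843 - 0.0010348*I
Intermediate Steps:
V(z) = √(-4 + z)
X(O) = 13 - O (X(O) = -O + 13 = 13 - O)
b(a) = (13 - 3*I)/a (b(a) = (13 - √(-4 - 5))/a = (13 - √(-9))/a = (13 - 3*I)/a)
-b(-2899) = -(13 - 3*I)/(-2899) = -(-1)*(13 - 3*I)/2899 = -(-1/223 + 3*I/2899) = 1/223 - 3*I/2899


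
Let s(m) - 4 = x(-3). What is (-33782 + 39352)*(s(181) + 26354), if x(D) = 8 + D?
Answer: 146841910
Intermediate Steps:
s(m) = 9 (s(m) = 4 + (8 - 3) = 4 + 5 = 9)
(-33782 + 39352)*(s(181) + 26354) = (-33782 + 39352)*(9 + 26354) = 5570*26363 = 146841910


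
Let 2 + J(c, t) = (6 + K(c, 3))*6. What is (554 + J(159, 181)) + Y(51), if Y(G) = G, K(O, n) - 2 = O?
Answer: 1605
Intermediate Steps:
K(O, n) = 2 + O
J(c, t) = 46 + 6*c (J(c, t) = -2 + (6 + (2 + c))*6 = -2 + (8 + c)*6 = -2 + (48 + 6*c) = 46 + 6*c)
(554 + J(159, 181)) + Y(51) = (554 + (46 + 6*159)) + 51 = (554 + (46 + 954)) + 51 = (554 + 1000) + 51 = 1554 + 51 = 1605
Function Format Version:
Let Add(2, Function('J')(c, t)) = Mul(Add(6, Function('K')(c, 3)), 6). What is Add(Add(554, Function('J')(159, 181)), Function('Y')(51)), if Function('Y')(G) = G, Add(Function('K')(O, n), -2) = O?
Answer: 1605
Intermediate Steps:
Function('K')(O, n) = Add(2, O)
Function('J')(c, t) = Add(46, Mul(6, c)) (Function('J')(c, t) = Add(-2, Mul(Add(6, Add(2, c)), 6)) = Add(-2, Mul(Add(8, c), 6)) = Add(-2, Add(48, Mul(6, c))) = Add(46, Mul(6, c)))
Add(Add(554, Function('J')(159, 181)), Function('Y')(51)) = Add(Add(554, Add(46, Mul(6, 159))), 51) = Add(Add(554, Add(46, 954)), 51) = Add(Add(554, 1000), 51) = Add(1554, 51) = 1605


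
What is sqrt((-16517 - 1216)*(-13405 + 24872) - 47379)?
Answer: I*sqrt(203391690) ≈ 14262.0*I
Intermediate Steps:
sqrt((-16517 - 1216)*(-13405 + 24872) - 47379) = sqrt(-17733*11467 - 47379) = sqrt(-203344311 - 47379) = sqrt(-203391690) = I*sqrt(203391690)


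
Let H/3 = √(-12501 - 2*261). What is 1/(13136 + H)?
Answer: 13136/172671703 - 9*I*√1447/172671703 ≈ 7.6075e-5 - 1.9827e-6*I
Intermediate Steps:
H = 9*I*√1447 (H = 3*√(-12501 - 2*261) = 3*√(-12501 - 522) = 3*√(-13023) = 3*(3*I*√1447) = 9*I*√1447 ≈ 342.35*I)
1/(13136 + H) = 1/(13136 + 9*I*√1447)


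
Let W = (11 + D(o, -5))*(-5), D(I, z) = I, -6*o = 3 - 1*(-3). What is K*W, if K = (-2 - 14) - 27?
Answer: 2150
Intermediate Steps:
o = -1 (o = -(3 - 1*(-3))/6 = -(3 + 3)/6 = -⅙*6 = -1)
K = -43 (K = -16 - 27 = -43)
W = -50 (W = (11 - 1)*(-5) = 10*(-5) = -50)
K*W = -43*(-50) = 2150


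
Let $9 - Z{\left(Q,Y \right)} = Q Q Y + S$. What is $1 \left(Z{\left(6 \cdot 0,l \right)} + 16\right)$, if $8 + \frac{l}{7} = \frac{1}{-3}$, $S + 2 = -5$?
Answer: $32$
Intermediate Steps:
$S = -7$ ($S = -2 - 5 = -7$)
$l = - \frac{175}{3}$ ($l = -56 + \frac{7}{-3} = -56 + 7 \left(- \frac{1}{3}\right) = -56 - \frac{7}{3} = - \frac{175}{3} \approx -58.333$)
$Z{\left(Q,Y \right)} = 16 - Y Q^{2}$ ($Z{\left(Q,Y \right)} = 9 - \left(Q Q Y - 7\right) = 9 - \left(Q^{2} Y - 7\right) = 9 - \left(Y Q^{2} - 7\right) = 9 - \left(-7 + Y Q^{2}\right) = 16 - Y Q^{2}$)
$1 \left(Z{\left(6 \cdot 0,l \right)} + 16\right) = 1 \left(\left(16 - - \frac{175 \left(6 \cdot 0\right)^{2}}{3}\right) + 16\right) = 1 \left(\left(16 - - \frac{175 \cdot 0^{2}}{3}\right) + 16\right) = 1 \left(\left(16 - \left(- \frac{175}{3}\right) 0\right) + 16\right) = 1 \left(\left(16 + 0\right) + 16\right) = 1 \left(16 + 16\right) = 1 \cdot 32 = 32$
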